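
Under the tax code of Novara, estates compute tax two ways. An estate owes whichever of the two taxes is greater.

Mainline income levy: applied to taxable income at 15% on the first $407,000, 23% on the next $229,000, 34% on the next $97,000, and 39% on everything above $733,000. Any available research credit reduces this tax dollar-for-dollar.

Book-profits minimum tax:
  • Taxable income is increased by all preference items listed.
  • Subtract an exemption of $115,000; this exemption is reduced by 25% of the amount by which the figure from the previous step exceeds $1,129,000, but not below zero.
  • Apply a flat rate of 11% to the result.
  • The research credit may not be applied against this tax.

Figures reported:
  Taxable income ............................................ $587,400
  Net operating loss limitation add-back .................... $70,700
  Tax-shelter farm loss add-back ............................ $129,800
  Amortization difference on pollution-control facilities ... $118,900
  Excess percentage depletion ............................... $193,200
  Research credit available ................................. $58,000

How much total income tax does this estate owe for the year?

Book-profits minimum tax:
  Adjusted income: $587,400 + $70,700 + $129,800 + $118,900 + $193,200 = $1,100,000
  Exemption: $1,100,000 ≤ $1,129,000, so full $115,000 applies
  Base: $1,100,000 − $115,000 = $985,000
  $985,000 × 11% = $108,350

Mainline income levy:
  $407,000 × 15% = $61,050
  $180,400 × 23% = $41,492
  → $102,542
  Less research credit $58,000 → $44,542

$108,350 > $44,542, so the book-profits minimum tax is the binding amount.

$108,350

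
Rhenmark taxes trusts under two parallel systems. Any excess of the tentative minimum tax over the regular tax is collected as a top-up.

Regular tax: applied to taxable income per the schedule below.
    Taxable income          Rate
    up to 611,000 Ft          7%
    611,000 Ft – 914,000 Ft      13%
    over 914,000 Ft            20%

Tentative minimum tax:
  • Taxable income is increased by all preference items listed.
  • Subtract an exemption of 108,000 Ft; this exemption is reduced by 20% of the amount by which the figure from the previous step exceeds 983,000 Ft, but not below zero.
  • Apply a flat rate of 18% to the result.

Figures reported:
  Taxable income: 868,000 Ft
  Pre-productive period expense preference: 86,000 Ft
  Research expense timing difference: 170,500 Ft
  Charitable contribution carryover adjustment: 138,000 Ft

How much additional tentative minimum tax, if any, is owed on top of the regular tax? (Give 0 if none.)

Tentative minimum tax:
  Adjusted income: 868,000 Ft + 86,000 Ft + 170,500 Ft + 138,000 Ft = 1,262,500 Ft
  Exemption: 108,000 Ft − 20% × (1,262,500 Ft − 983,000 Ft) = 108,000 Ft − 55,900 Ft = 52,100 Ft
  Base: 1,262,500 Ft − 52,100 Ft = 1,210,400 Ft
  1,210,400 Ft × 18% = 217,872 Ft

Regular tax:
  611,000 Ft × 7% = 42,770 Ft
  257,000 Ft × 13% = 33,410 Ft
  → 76,180 Ft

Excess of tentative minimum tax over regular tax: 217,872 Ft − 76,180 Ft = 141,692 Ft.

141,692 Ft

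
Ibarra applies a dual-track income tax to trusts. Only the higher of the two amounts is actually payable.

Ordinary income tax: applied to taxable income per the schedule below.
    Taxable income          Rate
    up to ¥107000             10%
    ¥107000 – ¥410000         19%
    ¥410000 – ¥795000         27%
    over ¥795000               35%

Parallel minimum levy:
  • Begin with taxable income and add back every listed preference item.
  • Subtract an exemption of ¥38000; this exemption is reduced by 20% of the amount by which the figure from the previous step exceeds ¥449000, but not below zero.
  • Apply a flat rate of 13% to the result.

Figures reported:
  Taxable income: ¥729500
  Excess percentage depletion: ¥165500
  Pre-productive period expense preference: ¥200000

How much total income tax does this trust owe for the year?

Ordinary income tax:
  ¥107000 × 10% = ¥10700
  ¥303000 × 19% = ¥57570
  ¥319500 × 27% = ¥86265
  → ¥154535

Parallel minimum levy:
  Adjusted income: ¥729500 + ¥165500 + ¥200000 = ¥1095000
  Exemption: 20% × (¥1095000 − ¥449000) = ¥129200 ≥ ¥38000, so the exemption is fully phased out
  Base: ¥1095000 − ¥0 = ¥1095000
  ¥1095000 × 13% = ¥142350

¥154535 > ¥142350, so the ordinary income tax governs.

¥154535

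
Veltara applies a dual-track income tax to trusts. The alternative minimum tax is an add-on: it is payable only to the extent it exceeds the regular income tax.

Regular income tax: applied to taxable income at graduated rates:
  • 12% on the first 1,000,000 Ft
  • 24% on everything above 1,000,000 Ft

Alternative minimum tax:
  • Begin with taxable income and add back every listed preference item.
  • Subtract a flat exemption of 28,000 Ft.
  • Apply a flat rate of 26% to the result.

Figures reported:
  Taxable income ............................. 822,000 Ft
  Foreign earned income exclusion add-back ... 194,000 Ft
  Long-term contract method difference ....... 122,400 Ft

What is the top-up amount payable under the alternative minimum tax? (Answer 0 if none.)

Alternative minimum tax:
  Adjusted income: 822,000 Ft + 194,000 Ft + 122,400 Ft = 1,138,400 Ft
  Less exemption 28,000 Ft → base 1,110,400 Ft
  1,110,400 Ft × 26% = 288,704 Ft

Regular income tax:
  822,000 Ft × 12% = 98,640 Ft

Excess of alternative minimum tax over regular income tax: 288,704 Ft − 98,640 Ft = 190,064 Ft.

190,064 Ft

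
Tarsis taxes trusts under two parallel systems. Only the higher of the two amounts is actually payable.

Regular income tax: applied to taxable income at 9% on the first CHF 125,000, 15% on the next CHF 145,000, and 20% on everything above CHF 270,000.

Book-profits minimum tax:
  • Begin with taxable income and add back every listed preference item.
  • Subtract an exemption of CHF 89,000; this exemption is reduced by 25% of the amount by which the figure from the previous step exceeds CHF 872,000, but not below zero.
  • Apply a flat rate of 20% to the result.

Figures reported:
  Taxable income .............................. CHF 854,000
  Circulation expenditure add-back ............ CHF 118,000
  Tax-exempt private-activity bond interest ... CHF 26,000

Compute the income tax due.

Book-profits minimum tax:
  Adjusted income: CHF 854,000 + CHF 118,000 + CHF 26,000 = CHF 998,000
  Exemption: CHF 89,000 − 25% × (CHF 998,000 − CHF 872,000) = CHF 89,000 − CHF 31,500 = CHF 57,500
  Base: CHF 998,000 − CHF 57,500 = CHF 940,500
  CHF 940,500 × 20% = CHF 188,100

Regular income tax:
  CHF 125,000 × 9% = CHF 11,250
  CHF 145,000 × 15% = CHF 21,750
  CHF 584,000 × 20% = CHF 116,800
  → CHF 149,800

CHF 188,100 > CHF 149,800, so the book-profits minimum tax is the binding amount.

CHF 188,100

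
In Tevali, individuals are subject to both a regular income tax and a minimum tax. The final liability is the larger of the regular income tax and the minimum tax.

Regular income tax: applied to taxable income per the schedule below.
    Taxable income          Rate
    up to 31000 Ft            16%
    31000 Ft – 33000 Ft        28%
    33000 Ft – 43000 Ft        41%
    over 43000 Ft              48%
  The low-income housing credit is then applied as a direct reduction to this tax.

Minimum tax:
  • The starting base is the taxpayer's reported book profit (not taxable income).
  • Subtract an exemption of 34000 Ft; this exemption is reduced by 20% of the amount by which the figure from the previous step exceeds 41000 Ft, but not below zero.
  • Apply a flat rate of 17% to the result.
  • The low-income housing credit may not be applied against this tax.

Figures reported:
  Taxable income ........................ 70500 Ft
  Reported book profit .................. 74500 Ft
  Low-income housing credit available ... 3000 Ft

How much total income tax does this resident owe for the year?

Regular income tax:
  31000 Ft × 16% = 4960 Ft
  2000 Ft × 28% = 560 Ft
  10000 Ft × 41% = 4100 Ft
  27500 Ft × 48% = 13200 Ft
  → 22820 Ft
  Less low-income housing credit 3000 Ft → 19820 Ft

Minimum tax:
  Base (reported book profit): 74500 Ft
  Exemption: 34000 Ft − 20% × (74500 Ft − 41000 Ft) = 34000 Ft − 6700 Ft = 27300 Ft
  Base: 74500 Ft − 27300 Ft = 47200 Ft
  47200 Ft × 17% = 8024 Ft

19820 Ft > 8024 Ft, so the regular income tax governs.

19820 Ft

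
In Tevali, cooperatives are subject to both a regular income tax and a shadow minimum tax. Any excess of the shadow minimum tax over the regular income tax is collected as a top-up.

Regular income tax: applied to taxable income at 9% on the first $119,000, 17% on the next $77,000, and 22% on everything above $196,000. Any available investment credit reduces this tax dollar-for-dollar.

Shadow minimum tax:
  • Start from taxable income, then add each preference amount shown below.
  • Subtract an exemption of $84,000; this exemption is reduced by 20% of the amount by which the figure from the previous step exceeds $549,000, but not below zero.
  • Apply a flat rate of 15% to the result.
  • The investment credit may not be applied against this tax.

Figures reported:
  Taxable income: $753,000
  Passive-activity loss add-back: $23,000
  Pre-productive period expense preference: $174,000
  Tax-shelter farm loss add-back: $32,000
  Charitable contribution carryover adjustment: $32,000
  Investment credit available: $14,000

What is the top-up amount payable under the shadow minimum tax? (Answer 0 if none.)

$19,760

Shadow minimum tax:
  Adjusted income: $753,000 + $23,000 + $174,000 + $32,000 + $32,000 = $1,014,000
  Exemption: 20% × ($1,014,000 − $549,000) = $93,000 ≥ $84,000, so the exemption is fully phased out
  Base: $1,014,000 − $0 = $1,014,000
  $1,014,000 × 15% = $152,100

Regular income tax:
  $119,000 × 9% = $10,710
  $77,000 × 17% = $13,090
  $557,000 × 22% = $122,540
  → $146,340
  Less investment credit $14,000 → $132,340

Excess of shadow minimum tax over regular income tax: $152,100 − $132,340 = $19,760.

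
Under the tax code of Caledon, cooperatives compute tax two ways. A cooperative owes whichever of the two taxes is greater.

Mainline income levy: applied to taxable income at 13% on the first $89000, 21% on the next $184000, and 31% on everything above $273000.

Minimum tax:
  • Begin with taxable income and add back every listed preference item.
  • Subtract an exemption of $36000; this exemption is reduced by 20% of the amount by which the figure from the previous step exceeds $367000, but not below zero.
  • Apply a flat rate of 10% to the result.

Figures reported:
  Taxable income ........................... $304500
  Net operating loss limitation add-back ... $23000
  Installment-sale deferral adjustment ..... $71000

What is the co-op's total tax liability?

$59975

Mainline income levy:
  $89000 × 13% = $11570
  $184000 × 21% = $38640
  $31500 × 31% = $9765
  → $59975

Minimum tax:
  Adjusted income: $304500 + $23000 + $71000 = $398500
  Exemption: $36000 − 20% × ($398500 − $367000) = $36000 − $6300 = $29700
  Base: $398500 − $29700 = $368800
  $368800 × 10% = $36880

$59975 > $36880, so the mainline income levy governs.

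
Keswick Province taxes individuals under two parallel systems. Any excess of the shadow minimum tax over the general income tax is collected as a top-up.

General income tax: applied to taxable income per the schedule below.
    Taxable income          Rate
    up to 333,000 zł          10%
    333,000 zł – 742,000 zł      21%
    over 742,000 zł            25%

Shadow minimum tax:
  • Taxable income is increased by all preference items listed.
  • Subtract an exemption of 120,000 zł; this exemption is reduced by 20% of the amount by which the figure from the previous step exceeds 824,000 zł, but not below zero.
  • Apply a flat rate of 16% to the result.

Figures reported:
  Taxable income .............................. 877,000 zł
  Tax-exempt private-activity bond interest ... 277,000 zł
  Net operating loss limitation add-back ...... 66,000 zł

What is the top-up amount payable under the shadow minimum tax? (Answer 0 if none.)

General income tax:
  333,000 zł × 10% = 33,300 zł
  409,000 zł × 21% = 85,890 zł
  135,000 zł × 25% = 33,750 zł
  → 152,940 zł

Shadow minimum tax:
  Adjusted income: 877,000 zł + 277,000 zł + 66,000 zł = 1,220,000 zł
  Exemption: 120,000 zł − 20% × (1,220,000 zł − 824,000 zł) = 120,000 zł − 79,200 zł = 40,800 zł
  Base: 1,220,000 zł − 40,800 zł = 1,179,200 zł
  1,179,200 zł × 16% = 188,672 zł

Excess of shadow minimum tax over general income tax: 188,672 zł − 152,940 zł = 35,732 zł.

35,732 zł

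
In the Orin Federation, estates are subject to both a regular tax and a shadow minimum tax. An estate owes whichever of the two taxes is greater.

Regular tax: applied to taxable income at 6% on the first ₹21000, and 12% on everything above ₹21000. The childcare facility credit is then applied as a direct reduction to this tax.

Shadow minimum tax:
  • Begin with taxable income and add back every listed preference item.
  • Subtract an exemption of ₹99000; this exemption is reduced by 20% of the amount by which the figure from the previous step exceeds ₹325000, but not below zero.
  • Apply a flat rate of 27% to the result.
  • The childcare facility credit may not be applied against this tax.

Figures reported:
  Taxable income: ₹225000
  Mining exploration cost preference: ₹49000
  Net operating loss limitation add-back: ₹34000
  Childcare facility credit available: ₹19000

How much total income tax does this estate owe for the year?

₹56430

Regular tax:
  ₹21000 × 6% = ₹1260
  ₹204000 × 12% = ₹24480
  → ₹25740
  Less childcare facility credit ₹19000 → ₹6740

Shadow minimum tax:
  Adjusted income: ₹225000 + ₹49000 + ₹34000 = ₹308000
  Exemption: ₹308000 ≤ ₹325000, so full ₹99000 applies
  Base: ₹308000 − ₹99000 = ₹209000
  ₹209000 × 27% = ₹56430

₹56430 > ₹6740, so the shadow minimum tax is the binding amount.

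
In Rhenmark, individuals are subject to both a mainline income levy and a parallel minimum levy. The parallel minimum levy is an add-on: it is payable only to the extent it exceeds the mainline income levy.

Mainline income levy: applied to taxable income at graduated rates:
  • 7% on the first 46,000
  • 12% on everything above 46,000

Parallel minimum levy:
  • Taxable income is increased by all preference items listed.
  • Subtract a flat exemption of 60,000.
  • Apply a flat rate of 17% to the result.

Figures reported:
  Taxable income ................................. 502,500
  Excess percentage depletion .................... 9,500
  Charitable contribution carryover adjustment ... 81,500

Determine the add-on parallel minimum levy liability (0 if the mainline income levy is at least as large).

32,695

Mainline income levy:
  46,000 × 7% = 3,220
  456,500 × 12% = 54,780
  → 58,000

Parallel minimum levy:
  Adjusted income: 502,500 + 9,500 + 81,500 = 593,500
  Less exemption 60,000 → base 533,500
  533,500 × 17% = 90,695

Excess of parallel minimum levy over mainline income levy: 90,695 − 58,000 = 32,695.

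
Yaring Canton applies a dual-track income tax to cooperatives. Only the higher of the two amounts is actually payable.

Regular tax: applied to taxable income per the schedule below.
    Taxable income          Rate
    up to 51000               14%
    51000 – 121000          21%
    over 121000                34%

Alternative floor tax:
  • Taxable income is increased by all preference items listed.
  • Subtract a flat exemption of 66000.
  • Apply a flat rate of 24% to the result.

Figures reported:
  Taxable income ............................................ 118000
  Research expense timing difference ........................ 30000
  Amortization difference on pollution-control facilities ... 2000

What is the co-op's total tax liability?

21210

Alternative floor tax:
  Adjusted income: 118000 + 30000 + 2000 = 150000
  Less exemption 66000 → base 84000
  84000 × 24% = 20160

Regular tax:
  51000 × 14% = 7140
  67000 × 21% = 14070
  → 21210

21210 > 20160, so the regular tax governs.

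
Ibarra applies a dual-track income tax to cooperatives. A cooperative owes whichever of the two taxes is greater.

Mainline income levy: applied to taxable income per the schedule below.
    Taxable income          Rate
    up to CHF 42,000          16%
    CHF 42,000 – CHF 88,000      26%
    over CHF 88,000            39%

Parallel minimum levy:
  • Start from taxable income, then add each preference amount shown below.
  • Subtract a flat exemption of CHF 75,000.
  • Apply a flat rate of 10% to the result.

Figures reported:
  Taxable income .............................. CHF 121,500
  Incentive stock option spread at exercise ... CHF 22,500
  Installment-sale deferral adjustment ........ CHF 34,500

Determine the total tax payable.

CHF 31,745

Parallel minimum levy:
  Adjusted income: CHF 121,500 + CHF 22,500 + CHF 34,500 = CHF 178,500
  Less exemption CHF 75,000 → base CHF 103,500
  CHF 103,500 × 10% = CHF 10,350

Mainline income levy:
  CHF 42,000 × 16% = CHF 6,720
  CHF 46,000 × 26% = CHF 11,960
  CHF 33,500 × 39% = CHF 13,065
  → CHF 31,745

CHF 31,745 > CHF 10,350, so the mainline income levy governs.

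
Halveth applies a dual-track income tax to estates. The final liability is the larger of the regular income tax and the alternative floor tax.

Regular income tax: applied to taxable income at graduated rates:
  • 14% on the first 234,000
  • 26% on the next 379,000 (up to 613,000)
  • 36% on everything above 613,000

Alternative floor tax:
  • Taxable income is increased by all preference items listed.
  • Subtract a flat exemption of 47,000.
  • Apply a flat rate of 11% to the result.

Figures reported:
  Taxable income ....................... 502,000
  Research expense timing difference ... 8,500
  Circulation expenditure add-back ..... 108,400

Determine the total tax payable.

102,440

Regular income tax:
  234,000 × 14% = 32,760
  268,000 × 26% = 69,680
  → 102,440

Alternative floor tax:
  Adjusted income: 502,000 + 8,500 + 108,400 = 618,900
  Less exemption 47,000 → base 571,900
  571,900 × 11% = 62,909

102,440 > 62,909, so the regular income tax governs.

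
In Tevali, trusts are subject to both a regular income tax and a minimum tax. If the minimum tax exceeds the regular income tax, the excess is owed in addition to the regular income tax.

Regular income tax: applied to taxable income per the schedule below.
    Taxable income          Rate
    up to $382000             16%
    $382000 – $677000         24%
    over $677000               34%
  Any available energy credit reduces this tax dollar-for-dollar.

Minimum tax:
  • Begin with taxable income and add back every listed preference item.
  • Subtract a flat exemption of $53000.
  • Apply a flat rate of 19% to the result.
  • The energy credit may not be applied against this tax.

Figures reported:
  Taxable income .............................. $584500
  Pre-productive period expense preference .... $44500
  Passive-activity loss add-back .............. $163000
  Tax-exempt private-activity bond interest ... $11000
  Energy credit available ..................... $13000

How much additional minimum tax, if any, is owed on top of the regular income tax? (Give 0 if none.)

Minimum tax:
  Adjusted income: $584500 + $44500 + $163000 + $11000 = $803000
  Less exemption $53000 → base $750000
  $750000 × 19% = $142500

Regular income tax:
  $382000 × 16% = $61120
  $202500 × 24% = $48600
  → $109720
  Less energy credit $13000 → $96720

Excess of minimum tax over regular income tax: $142500 − $96720 = $45780.

$45780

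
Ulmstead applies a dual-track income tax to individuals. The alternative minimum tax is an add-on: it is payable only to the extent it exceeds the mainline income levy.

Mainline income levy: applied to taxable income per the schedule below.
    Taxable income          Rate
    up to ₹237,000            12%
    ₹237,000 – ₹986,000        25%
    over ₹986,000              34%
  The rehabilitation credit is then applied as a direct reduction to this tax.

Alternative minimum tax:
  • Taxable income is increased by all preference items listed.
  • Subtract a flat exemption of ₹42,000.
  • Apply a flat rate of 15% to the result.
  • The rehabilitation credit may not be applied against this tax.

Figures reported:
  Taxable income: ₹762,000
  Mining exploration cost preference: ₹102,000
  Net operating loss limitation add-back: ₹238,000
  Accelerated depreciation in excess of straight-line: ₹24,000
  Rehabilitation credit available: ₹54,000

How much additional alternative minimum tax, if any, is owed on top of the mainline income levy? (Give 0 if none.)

Mainline income levy:
  ₹237,000 × 12% = ₹28,440
  ₹525,000 × 25% = ₹131,250
  → ₹159,690
  Less rehabilitation credit ₹54,000 → ₹105,690

Alternative minimum tax:
  Adjusted income: ₹762,000 + ₹102,000 + ₹238,000 + ₹24,000 = ₹1,126,000
  Less exemption ₹42,000 → base ₹1,084,000
  ₹1,084,000 × 15% = ₹162,600

Excess of alternative minimum tax over mainline income levy: ₹162,600 − ₹105,690 = ₹56,910.

₹56,910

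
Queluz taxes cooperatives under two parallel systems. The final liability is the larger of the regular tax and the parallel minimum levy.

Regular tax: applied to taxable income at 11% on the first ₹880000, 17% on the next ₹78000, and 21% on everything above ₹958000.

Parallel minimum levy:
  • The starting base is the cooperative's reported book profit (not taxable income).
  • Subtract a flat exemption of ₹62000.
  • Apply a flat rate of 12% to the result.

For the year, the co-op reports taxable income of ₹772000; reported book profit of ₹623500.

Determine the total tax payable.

Regular tax:
  ₹772000 × 11% = ₹84920

Parallel minimum levy:
  Base (reported book profit): ₹623500
  Less exemption ₹62000 → base ₹561500
  ₹561500 × 12% = ₹67380

₹84920 > ₹67380, so the regular tax governs.

₹84920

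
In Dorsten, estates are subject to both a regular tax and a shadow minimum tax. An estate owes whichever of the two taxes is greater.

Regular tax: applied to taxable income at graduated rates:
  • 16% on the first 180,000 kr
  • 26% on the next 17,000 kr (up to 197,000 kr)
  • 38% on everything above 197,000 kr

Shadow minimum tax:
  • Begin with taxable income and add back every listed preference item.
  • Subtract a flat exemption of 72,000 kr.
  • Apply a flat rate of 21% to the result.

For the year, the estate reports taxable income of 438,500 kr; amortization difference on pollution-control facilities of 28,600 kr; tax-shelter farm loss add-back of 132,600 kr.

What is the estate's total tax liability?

124,990 kr

Shadow minimum tax:
  Adjusted income: 438,500 kr + 28,600 kr + 132,600 kr = 599,700 kr
  Less exemption 72,000 kr → base 527,700 kr
  527,700 kr × 21% = 110,817 kr

Regular tax:
  180,000 kr × 16% = 28,800 kr
  17,000 kr × 26% = 4,420 kr
  241,500 kr × 38% = 91,770 kr
  → 124,990 kr

124,990 kr > 110,817 kr, so the regular tax governs.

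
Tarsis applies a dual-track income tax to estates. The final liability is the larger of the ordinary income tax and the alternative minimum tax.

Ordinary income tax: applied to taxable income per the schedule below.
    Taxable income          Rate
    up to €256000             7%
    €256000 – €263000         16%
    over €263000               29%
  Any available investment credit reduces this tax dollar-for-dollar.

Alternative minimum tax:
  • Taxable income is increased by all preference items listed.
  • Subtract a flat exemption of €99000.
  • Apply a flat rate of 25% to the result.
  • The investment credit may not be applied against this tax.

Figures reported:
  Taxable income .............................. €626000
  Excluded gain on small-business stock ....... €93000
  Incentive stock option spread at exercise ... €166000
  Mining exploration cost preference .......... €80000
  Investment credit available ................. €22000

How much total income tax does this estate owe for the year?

€216500

Alternative minimum tax:
  Adjusted income: €626000 + €93000 + €166000 + €80000 = €965000
  Less exemption €99000 → base €866000
  €866000 × 25% = €216500

Ordinary income tax:
  €256000 × 7% = €17920
  €7000 × 16% = €1120
  €363000 × 29% = €105270
  → €124310
  Less investment credit €22000 → €102310

€216500 > €102310, so the alternative minimum tax is the binding amount.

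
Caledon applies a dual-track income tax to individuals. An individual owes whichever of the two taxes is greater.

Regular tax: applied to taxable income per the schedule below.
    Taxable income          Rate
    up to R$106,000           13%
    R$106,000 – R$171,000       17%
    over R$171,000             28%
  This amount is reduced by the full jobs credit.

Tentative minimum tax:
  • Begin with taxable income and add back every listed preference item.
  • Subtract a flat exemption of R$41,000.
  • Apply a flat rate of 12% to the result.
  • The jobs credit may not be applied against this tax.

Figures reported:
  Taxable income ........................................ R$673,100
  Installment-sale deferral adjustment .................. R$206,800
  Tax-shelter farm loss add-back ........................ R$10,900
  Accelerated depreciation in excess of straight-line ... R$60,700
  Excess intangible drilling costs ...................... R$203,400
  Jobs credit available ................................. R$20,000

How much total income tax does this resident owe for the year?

Regular tax:
  R$106,000 × 13% = R$13,780
  R$65,000 × 17% = R$11,050
  R$502,100 × 28% = R$140,588
  → R$165,418
  Less jobs credit R$20,000 → R$145,418

Tentative minimum tax:
  Adjusted income: R$673,100 + R$206,800 + R$10,900 + R$60,700 + R$203,400 = R$1,154,900
  Less exemption R$41,000 → base R$1,113,900
  R$1,113,900 × 12% = R$133,668

R$145,418 > R$133,668, so the regular tax governs.

R$145,418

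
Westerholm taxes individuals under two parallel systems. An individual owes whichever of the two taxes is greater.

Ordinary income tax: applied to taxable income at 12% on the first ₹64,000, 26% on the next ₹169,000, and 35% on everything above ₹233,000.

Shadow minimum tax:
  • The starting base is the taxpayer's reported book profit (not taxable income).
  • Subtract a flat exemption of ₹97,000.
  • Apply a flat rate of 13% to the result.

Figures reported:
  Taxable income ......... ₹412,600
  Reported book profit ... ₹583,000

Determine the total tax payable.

₹114,480

Ordinary income tax:
  ₹64,000 × 12% = ₹7,680
  ₹169,000 × 26% = ₹43,940
  ₹179,600 × 35% = ₹62,860
  → ₹114,480

Shadow minimum tax:
  Base (reported book profit): ₹583,000
  Less exemption ₹97,000 → base ₹486,000
  ₹486,000 × 13% = ₹63,180

₹114,480 > ₹63,180, so the ordinary income tax governs.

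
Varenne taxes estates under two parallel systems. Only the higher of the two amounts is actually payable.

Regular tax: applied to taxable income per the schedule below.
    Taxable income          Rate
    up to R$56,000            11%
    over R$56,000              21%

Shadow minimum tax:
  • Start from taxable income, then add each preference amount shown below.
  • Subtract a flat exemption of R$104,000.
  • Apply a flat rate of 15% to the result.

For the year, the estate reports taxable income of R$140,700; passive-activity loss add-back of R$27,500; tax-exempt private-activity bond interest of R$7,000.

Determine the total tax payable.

Shadow minimum tax:
  Adjusted income: R$140,700 + R$27,500 + R$7,000 = R$175,200
  Less exemption R$104,000 → base R$71,200
  R$71,200 × 15% = R$10,680

Regular tax:
  R$56,000 × 11% = R$6,160
  R$84,700 × 21% = R$17,787
  → R$23,947

R$23,947 > R$10,680, so the regular tax governs.

R$23,947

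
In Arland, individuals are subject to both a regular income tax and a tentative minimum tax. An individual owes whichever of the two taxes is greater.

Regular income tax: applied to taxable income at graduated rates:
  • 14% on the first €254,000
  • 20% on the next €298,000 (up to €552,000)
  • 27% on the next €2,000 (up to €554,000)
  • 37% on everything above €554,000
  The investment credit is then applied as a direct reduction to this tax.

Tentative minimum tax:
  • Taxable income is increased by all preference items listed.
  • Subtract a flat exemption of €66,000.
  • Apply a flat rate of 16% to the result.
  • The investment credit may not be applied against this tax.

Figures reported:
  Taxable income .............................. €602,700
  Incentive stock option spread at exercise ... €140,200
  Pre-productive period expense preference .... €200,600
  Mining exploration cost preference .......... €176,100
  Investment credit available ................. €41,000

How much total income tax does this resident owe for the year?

€168,576

Tentative minimum tax:
  Adjusted income: €602,700 + €140,200 + €200,600 + €176,100 = €1,119,600
  Less exemption €66,000 → base €1,053,600
  €1,053,600 × 16% = €168,576

Regular income tax:
  €254,000 × 14% = €35,560
  €298,000 × 20% = €59,600
  €2,000 × 27% = €540
  €48,700 × 37% = €18,019
  → €113,719
  Less investment credit €41,000 → €72,719

€168,576 > €72,719, so the tentative minimum tax is the binding amount.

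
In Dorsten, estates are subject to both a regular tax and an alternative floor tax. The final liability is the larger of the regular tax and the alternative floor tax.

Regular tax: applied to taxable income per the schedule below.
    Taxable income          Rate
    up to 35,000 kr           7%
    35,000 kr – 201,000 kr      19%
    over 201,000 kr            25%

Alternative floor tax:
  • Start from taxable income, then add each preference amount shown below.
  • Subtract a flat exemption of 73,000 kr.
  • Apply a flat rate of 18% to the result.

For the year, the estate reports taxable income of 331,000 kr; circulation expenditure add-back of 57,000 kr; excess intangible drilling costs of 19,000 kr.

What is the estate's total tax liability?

66,490 kr

Regular tax:
  35,000 kr × 7% = 2,450 kr
  166,000 kr × 19% = 31,540 kr
  130,000 kr × 25% = 32,500 kr
  → 66,490 kr

Alternative floor tax:
  Adjusted income: 331,000 kr + 57,000 kr + 19,000 kr = 407,000 kr
  Less exemption 73,000 kr → base 334,000 kr
  334,000 kr × 18% = 60,120 kr

66,490 kr > 60,120 kr, so the regular tax governs.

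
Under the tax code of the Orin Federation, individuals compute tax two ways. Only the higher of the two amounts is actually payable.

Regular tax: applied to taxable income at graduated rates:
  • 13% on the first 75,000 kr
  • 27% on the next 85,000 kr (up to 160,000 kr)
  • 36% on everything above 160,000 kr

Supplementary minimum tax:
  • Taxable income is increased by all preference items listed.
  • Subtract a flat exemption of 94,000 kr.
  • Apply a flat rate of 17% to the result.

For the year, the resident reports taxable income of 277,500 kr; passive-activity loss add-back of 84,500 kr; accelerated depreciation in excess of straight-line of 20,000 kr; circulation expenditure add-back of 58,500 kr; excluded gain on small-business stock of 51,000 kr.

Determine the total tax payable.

Supplementary minimum tax:
  Adjusted income: 277,500 kr + 84,500 kr + 20,000 kr + 58,500 kr + 51,000 kr = 491,500 kr
  Less exemption 94,000 kr → base 397,500 kr
  397,500 kr × 17% = 67,575 kr

Regular tax:
  75,000 kr × 13% = 9,750 kr
  85,000 kr × 27% = 22,950 kr
  117,500 kr × 36% = 42,300 kr
  → 75,000 kr

75,000 kr > 67,575 kr, so the regular tax governs.

75,000 kr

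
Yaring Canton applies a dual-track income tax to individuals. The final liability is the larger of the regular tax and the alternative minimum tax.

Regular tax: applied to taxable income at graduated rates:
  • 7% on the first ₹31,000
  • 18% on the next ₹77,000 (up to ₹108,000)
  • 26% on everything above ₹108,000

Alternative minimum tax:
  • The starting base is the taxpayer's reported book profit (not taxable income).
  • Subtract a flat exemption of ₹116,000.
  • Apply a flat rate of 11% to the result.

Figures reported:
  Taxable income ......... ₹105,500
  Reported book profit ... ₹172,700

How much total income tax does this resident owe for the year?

₹15,580

Alternative minimum tax:
  Base (reported book profit): ₹172,700
  Less exemption ₹116,000 → base ₹56,700
  ₹56,700 × 11% = ₹6,237

Regular tax:
  ₹31,000 × 7% = ₹2,170
  ₹74,500 × 18% = ₹13,410
  → ₹15,580

₹15,580 > ₹6,237, so the regular tax governs.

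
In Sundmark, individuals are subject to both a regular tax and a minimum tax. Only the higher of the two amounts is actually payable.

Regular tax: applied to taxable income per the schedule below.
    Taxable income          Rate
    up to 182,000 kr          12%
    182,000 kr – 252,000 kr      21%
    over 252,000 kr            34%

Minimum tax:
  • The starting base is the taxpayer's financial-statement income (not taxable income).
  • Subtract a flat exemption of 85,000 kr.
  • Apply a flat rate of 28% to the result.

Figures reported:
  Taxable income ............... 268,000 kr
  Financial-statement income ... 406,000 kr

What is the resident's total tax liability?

Minimum tax:
  Base (financial-statement income): 406,000 kr
  Less exemption 85,000 kr → base 321,000 kr
  321,000 kr × 28% = 89,880 kr

Regular tax:
  182,000 kr × 12% = 21,840 kr
  70,000 kr × 21% = 14,700 kr
  16,000 kr × 34% = 5,440 kr
  → 41,980 kr

89,880 kr > 41,980 kr, so the minimum tax is the binding amount.

89,880 kr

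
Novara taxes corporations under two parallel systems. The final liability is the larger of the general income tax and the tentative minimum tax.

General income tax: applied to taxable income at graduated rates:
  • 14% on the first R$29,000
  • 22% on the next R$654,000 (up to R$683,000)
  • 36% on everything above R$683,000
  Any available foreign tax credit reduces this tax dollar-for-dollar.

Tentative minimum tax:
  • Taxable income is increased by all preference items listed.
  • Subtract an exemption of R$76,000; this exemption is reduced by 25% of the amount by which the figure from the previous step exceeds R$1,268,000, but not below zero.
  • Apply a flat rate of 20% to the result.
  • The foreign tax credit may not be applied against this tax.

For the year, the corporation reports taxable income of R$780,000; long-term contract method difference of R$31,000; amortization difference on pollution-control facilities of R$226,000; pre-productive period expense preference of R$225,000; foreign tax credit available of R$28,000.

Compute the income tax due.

R$237,200

Tentative minimum tax:
  Adjusted income: R$780,000 + R$31,000 + R$226,000 + R$225,000 = R$1,262,000
  Exemption: R$1,262,000 ≤ R$1,268,000, so full R$76,000 applies
  Base: R$1,262,000 − R$76,000 = R$1,186,000
  R$1,186,000 × 20% = R$237,200

General income tax:
  R$29,000 × 14% = R$4,060
  R$654,000 × 22% = R$143,880
  R$97,000 × 36% = R$34,920
  → R$182,860
  Less foreign tax credit R$28,000 → R$154,860

R$237,200 > R$154,860, so the tentative minimum tax is the binding amount.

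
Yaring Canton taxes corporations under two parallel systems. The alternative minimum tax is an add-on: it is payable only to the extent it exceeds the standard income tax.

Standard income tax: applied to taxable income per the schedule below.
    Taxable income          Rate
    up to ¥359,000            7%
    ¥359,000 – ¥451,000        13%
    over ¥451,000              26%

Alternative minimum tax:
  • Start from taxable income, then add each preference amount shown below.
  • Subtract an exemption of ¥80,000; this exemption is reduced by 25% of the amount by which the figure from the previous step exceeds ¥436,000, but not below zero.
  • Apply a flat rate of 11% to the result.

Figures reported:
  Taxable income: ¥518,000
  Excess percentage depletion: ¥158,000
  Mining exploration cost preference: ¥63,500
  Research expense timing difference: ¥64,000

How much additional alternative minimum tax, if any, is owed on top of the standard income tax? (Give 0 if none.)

Alternative minimum tax:
  Adjusted income: ¥518,000 + ¥158,000 + ¥63,500 + ¥64,000 = ¥803,500
  Exemption: 25% × (¥803,500 − ¥436,000) = ¥91,875 ≥ ¥80,000, so the exemption is fully phased out
  Base: ¥803,500 − ¥0 = ¥803,500
  ¥803,500 × 11% = ¥88,385

Standard income tax:
  ¥359,000 × 7% = ¥25,130
  ¥92,000 × 13% = ¥11,960
  ¥67,000 × 26% = ¥17,420
  → ¥54,510

Excess of alternative minimum tax over standard income tax: ¥88,385 − ¥54,510 = ¥33,875.

¥33,875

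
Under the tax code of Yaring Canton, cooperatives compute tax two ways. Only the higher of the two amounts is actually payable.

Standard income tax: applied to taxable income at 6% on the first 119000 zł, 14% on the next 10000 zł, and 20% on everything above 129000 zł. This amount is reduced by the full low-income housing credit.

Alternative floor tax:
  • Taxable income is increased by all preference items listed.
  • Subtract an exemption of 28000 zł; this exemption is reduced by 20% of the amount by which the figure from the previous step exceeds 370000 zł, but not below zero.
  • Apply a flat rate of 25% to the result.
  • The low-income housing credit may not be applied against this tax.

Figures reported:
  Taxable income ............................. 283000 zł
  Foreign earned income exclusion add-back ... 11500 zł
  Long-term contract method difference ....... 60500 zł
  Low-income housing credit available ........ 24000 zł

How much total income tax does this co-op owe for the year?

81750 zł

Alternative floor tax:
  Adjusted income: 283000 zł + 11500 zł + 60500 zł = 355000 zł
  Exemption: 355000 zł ≤ 370000 zł, so full 28000 zł applies
  Base: 355000 zł − 28000 zł = 327000 zł
  327000 zł × 25% = 81750 zł

Standard income tax:
  119000 zł × 6% = 7140 zł
  10000 zł × 14% = 1400 zł
  154000 zł × 20% = 30800 zł
  → 39340 zł
  Less low-income housing credit 24000 zł → 15340 zł

81750 zł > 15340 zł, so the alternative floor tax is the binding amount.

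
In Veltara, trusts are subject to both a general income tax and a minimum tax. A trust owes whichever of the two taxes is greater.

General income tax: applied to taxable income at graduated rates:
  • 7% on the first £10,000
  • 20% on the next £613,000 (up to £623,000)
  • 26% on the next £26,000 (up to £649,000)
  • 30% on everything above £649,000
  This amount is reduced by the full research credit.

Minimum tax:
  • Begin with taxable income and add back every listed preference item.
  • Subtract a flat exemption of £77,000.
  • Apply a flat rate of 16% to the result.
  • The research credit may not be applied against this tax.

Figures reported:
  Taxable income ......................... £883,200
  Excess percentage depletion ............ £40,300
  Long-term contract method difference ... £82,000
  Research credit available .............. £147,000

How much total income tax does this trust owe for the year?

£148,560

Minimum tax:
  Adjusted income: £883,200 + £40,300 + £82,000 = £1,005,500
  Less exemption £77,000 → base £928,500
  £928,500 × 16% = £148,560

General income tax:
  £10,000 × 7% = £700
  £613,000 × 20% = £122,600
  £26,000 × 26% = £6,760
  £234,200 × 30% = £70,260
  → £200,320
  Less research credit £147,000 → £53,320

£148,560 > £53,320, so the minimum tax is the binding amount.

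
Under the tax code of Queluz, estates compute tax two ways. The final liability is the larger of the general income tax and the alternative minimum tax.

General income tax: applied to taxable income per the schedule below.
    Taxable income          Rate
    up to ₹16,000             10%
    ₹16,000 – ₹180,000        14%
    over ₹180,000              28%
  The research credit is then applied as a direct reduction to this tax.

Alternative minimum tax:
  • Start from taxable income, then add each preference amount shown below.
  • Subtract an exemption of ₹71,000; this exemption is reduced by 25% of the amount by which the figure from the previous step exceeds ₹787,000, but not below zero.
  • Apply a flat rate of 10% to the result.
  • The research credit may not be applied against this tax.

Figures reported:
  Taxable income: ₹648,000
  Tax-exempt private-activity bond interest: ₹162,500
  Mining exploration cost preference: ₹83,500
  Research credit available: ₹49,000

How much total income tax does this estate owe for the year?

₹106,600

Alternative minimum tax:
  Adjusted income: ₹648,000 + ₹162,500 + ₹83,500 = ₹894,000
  Exemption: ₹71,000 − 25% × (₹894,000 − ₹787,000) = ₹71,000 − ₹26,750 = ₹44,250
  Base: ₹894,000 − ₹44,250 = ₹849,750
  ₹849,750 × 10% = ₹84,975

General income tax:
  ₹16,000 × 10% = ₹1,600
  ₹164,000 × 14% = ₹22,960
  ₹468,000 × 28% = ₹131,040
  → ₹155,600
  Less research credit ₹49,000 → ₹106,600

₹106,600 > ₹84,975, so the general income tax governs.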